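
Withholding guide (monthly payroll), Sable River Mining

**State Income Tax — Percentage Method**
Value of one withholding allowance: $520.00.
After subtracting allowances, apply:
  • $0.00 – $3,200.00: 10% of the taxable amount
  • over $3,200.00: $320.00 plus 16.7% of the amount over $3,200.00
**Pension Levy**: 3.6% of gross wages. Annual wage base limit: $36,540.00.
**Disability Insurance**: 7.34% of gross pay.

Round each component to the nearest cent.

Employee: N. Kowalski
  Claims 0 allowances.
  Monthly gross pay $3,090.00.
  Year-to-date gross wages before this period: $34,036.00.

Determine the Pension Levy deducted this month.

$90.14

Pension Levy: cap $36,540.00 − YTD $34,036.00 = $2,504.00 subject; 3.6% × $2,504.00 = $90.14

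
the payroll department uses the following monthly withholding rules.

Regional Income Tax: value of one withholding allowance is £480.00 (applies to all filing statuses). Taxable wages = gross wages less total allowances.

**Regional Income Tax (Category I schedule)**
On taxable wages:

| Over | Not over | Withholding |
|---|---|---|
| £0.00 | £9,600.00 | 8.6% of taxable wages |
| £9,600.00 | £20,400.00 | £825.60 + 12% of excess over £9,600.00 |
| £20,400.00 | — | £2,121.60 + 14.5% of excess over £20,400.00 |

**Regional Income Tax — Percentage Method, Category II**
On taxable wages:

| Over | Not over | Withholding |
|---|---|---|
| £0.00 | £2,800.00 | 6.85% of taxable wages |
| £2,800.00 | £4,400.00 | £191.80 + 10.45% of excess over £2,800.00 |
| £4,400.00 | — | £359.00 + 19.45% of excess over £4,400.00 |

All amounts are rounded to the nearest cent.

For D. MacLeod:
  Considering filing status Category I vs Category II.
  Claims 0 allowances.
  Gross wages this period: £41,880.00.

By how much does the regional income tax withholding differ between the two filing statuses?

Regional Income Tax (Category I): taxable = £41,880.00
  £2,121.60 + 14.5% × (£41,880.00 − £20,400.00) = £2,121.60 + 14.5% × £21,480.00 = £5,236.20
Regional Income Tax (Category II): taxable = £41,880.00
  £359.00 + 19.45% × (£41,880.00 − £4,400.00) = £359.00 + 19.45% × £37,480.00 = £7,648.86
Difference: |£5,236.20 − £7,648.86| = £2,412.66 (higher under Category II)

£2,412.66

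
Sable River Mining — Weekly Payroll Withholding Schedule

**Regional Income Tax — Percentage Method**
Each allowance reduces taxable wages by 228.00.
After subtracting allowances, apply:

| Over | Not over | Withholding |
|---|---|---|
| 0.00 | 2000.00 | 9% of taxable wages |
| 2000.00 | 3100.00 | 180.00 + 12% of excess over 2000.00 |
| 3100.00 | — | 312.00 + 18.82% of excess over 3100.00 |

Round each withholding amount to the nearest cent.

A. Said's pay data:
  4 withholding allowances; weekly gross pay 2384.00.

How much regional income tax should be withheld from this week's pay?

132.48

Regional Income Tax: taxable = 2384.00 − 4×228.00 = 1472.00
  9% × 1472.00 = 132.48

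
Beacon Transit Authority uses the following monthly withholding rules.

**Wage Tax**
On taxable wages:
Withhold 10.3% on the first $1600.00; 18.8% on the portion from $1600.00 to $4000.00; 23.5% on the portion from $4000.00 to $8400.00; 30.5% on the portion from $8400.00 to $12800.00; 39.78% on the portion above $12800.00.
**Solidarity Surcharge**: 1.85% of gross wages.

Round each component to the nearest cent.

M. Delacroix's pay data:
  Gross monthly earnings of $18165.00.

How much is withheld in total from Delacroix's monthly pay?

Wage Tax: taxable = $18165.00
  $2992.00 + 39.78% × ($18165.00 − $12800.00) = $2992.00 + 39.78% × $5365.00 = $5126.20
Solidarity Surcharge: 1.85% × $18165.00 = $336.05
Total: $5126.20 + $336.05 = $5462.25

$5462.25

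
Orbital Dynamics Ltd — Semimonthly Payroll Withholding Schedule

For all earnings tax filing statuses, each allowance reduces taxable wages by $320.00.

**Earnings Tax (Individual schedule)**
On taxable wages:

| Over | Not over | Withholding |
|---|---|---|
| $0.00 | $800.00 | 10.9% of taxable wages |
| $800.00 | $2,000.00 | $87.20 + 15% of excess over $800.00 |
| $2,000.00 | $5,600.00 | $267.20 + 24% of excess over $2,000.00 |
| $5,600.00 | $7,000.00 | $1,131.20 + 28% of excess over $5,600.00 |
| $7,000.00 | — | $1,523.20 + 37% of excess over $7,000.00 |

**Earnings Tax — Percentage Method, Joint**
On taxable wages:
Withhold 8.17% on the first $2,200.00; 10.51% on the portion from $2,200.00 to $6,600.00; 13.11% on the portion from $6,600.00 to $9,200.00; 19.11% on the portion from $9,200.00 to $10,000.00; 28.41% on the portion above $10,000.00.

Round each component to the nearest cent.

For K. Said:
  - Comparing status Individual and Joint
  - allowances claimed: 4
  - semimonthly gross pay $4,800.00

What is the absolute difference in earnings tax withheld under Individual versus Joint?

Earnings Tax (Individual): taxable = $4,800.00 − 4×$320.00 = $3,520.00
  $267.20 + 24% × ($3,520.00 − $2,000.00) = $267.20 + 24% × $1,520.00 = $632.00
Earnings Tax (Joint): taxable = $4,800.00 − 4×$320.00 = $3,520.00
  $179.74 + 10.51% × ($3,520.00 − $2,200.00) = $179.74 + 10.51% × $1,320.00 = $318.47
Difference: |$632.00 − $318.47| = $313.53 (higher under Individual)

$313.53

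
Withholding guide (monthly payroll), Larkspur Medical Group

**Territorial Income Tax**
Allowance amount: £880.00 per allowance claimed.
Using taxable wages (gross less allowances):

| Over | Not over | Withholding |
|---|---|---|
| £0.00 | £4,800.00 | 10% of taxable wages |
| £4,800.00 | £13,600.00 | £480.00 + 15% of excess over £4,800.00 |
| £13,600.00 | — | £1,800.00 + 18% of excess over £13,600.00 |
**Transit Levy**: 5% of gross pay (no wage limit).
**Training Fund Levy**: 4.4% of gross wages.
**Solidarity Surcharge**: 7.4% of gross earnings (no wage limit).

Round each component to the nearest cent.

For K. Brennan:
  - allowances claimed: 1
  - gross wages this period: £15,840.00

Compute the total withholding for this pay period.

Territorial Income Tax: taxable = £15,840.00 − 1×£880.00 = £14,960.00
  £1,800.00 + 18% × (£14,960.00 − £13,600.00) = £1,800.00 + 18% × £1,360.00 = £2,044.80
Transit Levy: 5% × £15,840.00 = £792.00
Training Fund Levy: 4.4% × £15,840.00 = £696.96
Solidarity Surcharge: 7.4% × £15,840.00 = £1,172.16
Total: £2,044.80 + £792.00 + £696.96 + £1,172.16 = £4,705.92

£4,705.92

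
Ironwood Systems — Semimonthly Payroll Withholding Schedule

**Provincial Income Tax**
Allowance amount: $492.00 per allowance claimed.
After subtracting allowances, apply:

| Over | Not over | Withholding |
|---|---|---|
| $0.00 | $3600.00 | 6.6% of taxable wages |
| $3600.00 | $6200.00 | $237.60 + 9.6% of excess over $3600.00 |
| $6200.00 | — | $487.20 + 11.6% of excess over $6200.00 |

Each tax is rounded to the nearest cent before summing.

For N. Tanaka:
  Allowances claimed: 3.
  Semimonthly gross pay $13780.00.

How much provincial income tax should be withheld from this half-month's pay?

$1195.26

Provincial Income Tax: taxable = $13780.00 − 3×$492.00 = $12304.00
  $487.20 + 11.6% × ($12304.00 − $6200.00) = $487.20 + 11.6% × $6104.00 = $1195.26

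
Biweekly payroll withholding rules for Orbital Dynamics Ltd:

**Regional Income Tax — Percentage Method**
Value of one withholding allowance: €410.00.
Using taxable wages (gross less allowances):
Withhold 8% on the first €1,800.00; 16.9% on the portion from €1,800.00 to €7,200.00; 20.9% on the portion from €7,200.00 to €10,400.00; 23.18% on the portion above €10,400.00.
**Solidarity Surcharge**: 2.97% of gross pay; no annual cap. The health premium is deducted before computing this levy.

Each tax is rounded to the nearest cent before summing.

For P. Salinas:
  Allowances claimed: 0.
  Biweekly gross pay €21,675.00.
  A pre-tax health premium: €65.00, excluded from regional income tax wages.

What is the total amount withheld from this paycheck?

€4,965.70

Regional Income Tax: taxable = €21,675.00 − €65.00 = €21,610.00
  €1,725.40 + 23.18% × (€21,610.00 − €10,400.00) = €1,725.40 + 23.18% × €11,210.00 = €4,323.88
Solidarity Surcharge: 2.97% × €21,610.00 = €641.82
Total: €4,323.88 + €641.82 = €4,965.70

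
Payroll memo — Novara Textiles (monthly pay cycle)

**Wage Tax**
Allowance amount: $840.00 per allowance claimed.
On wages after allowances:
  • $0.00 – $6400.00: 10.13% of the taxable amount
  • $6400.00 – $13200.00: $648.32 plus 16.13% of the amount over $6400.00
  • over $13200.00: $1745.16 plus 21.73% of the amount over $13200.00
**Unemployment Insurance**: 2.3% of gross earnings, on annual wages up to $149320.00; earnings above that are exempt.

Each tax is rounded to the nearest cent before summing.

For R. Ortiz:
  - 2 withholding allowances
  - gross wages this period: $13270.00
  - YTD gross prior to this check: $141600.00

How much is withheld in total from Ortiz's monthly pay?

Wage Tax: taxable = $13270.00 − 2×$840.00 = $11590.00
  $648.32 + 16.13% × ($11590.00 − $6400.00) = $648.32 + 16.13% × $5190.00 = $1485.47
Unemployment Insurance: cap $149320.00 − YTD $141600.00 = $7720.00 subject; 2.3% × $7720.00 = $177.56
Total: $1485.47 + $177.56 = $1663.03

$1663.03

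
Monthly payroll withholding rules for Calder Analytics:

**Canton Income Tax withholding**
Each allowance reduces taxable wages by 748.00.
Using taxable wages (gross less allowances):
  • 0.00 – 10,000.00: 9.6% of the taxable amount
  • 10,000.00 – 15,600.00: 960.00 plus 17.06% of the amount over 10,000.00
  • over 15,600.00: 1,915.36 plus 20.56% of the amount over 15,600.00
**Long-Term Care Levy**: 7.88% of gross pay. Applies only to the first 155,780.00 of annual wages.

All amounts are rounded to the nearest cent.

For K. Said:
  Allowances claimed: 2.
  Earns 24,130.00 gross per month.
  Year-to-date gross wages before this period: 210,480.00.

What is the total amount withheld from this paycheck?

Canton Income Tax: taxable = 24,130.00 − 2×748.00 = 22,634.00
  1,915.36 + 20.56% × (22,634.00 − 15,600.00) = 1,915.36 + 20.56% × 7,034.00 = 3,361.55
Long-Term Care Levy: YTD 210,480.00 ≥ cap 155,780.00 → 0.00
Total: 3,361.55 + 0.00 = 3,361.55

3,361.55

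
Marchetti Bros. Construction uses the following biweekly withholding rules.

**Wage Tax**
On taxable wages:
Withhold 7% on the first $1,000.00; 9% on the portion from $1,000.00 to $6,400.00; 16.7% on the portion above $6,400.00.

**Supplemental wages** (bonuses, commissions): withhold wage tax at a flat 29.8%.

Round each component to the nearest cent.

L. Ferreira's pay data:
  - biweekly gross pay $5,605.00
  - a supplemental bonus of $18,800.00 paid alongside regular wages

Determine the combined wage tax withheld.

$6,086.85

Wage Tax: taxable = $5,605.00
  $70.00 + 9% × ($5,605.00 − $1,000.00) = $70.00 + 9% × $4,605.00 = $484.45
Supplemental (29.8% flat on bonus): 29.8% × $18,800.00 = $5,602.40
Total wage tax: $484.45 + $5,602.40 = $6,086.85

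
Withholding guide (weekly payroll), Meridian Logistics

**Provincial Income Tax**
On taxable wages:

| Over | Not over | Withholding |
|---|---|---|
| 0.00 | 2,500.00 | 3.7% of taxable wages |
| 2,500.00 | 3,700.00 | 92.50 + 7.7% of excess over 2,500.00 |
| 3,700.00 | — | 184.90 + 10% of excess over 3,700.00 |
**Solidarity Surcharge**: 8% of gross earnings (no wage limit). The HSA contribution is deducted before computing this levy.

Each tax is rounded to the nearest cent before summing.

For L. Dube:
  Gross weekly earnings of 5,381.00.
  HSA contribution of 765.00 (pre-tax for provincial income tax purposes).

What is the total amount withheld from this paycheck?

Provincial Income Tax: taxable = 5,381.00 − 765.00 = 4,616.00
  184.90 + 10% × (4,616.00 − 3,700.00) = 184.90 + 10% × 916.00 = 276.50
Solidarity Surcharge: 8% × 4,616.00 = 369.28
Total: 276.50 + 369.28 = 645.78

645.78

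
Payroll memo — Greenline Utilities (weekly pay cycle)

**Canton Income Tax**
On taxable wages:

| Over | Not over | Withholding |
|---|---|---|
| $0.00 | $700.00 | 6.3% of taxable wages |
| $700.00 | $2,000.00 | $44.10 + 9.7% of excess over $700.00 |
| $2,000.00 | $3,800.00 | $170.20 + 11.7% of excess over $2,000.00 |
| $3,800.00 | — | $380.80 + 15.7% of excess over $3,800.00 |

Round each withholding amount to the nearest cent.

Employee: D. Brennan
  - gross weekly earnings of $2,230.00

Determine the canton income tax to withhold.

Canton Income Tax: taxable = $2,230.00
  $170.20 + 11.7% × ($2,230.00 − $2,000.00) = $170.20 + 11.7% × $230.00 = $197.11

$197.11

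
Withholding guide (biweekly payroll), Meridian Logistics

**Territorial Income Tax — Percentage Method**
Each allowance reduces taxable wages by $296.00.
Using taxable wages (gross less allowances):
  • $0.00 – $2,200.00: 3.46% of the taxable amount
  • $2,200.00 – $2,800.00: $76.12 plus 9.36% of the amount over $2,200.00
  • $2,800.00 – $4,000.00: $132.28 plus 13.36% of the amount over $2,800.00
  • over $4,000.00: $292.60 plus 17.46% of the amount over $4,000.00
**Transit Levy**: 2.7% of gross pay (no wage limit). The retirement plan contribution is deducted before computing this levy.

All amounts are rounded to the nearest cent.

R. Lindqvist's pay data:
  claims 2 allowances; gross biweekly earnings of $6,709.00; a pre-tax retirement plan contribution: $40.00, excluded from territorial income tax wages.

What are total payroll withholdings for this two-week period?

$835.30

Territorial Income Tax: taxable = $6,709.00 − $40.00 − 2×$296.00 = $6,077.00
  $292.60 + 17.46% × ($6,077.00 − $4,000.00) = $292.60 + 17.46% × $2,077.00 = $655.24
Transit Levy: 2.7% × $6,669.00 = $180.06
Total: $655.24 + $180.06 = $835.30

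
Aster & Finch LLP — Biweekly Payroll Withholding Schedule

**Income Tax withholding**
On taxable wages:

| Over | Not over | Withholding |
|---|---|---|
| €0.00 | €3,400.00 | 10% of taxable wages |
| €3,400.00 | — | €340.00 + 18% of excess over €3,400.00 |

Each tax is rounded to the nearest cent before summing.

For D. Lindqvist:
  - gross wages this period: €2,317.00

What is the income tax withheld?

€231.70

Income Tax: taxable = €2,317.00
  10% × €2,317.00 = €231.70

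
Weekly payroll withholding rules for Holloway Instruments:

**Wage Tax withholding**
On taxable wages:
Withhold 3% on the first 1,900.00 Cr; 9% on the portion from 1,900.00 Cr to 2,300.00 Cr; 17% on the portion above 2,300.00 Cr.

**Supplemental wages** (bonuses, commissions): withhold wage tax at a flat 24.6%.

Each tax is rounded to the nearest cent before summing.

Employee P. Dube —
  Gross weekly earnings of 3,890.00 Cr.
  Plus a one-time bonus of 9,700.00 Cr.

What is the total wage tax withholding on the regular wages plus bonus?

2,749.50 Cr

Wage Tax: taxable = 3,890.00 Cr
  93.00 Cr + 17% × (3,890.00 Cr − 2,300.00 Cr) = 93.00 Cr + 17% × 1,590.00 Cr = 363.30 Cr
Supplemental (24.6% flat on bonus): 24.6% × 9,700.00 Cr = 2,386.20 Cr
Total wage tax: 363.30 Cr + 2,386.20 Cr = 2,749.50 Cr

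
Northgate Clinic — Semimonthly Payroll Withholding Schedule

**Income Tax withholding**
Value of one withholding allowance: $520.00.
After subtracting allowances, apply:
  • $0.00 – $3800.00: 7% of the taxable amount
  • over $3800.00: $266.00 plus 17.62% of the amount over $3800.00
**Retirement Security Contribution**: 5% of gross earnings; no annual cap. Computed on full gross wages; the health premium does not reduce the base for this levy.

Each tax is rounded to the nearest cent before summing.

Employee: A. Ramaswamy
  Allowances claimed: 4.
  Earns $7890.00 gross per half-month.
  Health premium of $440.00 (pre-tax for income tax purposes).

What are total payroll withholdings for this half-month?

Income Tax: taxable = $7890.00 − $440.00 − 4×$520.00 = $5370.00
  $266.00 + 17.62% × ($5370.00 − $3800.00) = $266.00 + 17.62% × $1570.00 = $542.63
Retirement Security Contribution: 5% × $7890.00 = $394.50
Total: $542.63 + $394.50 = $937.13

$937.13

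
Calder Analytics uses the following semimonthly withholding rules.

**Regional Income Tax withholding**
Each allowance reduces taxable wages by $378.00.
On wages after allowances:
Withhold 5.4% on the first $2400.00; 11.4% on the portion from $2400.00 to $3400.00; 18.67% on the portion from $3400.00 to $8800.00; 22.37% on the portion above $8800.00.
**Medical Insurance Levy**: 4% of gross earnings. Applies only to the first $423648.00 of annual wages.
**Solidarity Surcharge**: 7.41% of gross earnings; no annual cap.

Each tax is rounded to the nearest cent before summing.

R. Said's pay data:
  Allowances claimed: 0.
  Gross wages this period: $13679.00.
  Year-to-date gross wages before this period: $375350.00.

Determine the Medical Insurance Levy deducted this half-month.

Medical Insurance Levy: 4% × $13679.00 = $547.16

$547.16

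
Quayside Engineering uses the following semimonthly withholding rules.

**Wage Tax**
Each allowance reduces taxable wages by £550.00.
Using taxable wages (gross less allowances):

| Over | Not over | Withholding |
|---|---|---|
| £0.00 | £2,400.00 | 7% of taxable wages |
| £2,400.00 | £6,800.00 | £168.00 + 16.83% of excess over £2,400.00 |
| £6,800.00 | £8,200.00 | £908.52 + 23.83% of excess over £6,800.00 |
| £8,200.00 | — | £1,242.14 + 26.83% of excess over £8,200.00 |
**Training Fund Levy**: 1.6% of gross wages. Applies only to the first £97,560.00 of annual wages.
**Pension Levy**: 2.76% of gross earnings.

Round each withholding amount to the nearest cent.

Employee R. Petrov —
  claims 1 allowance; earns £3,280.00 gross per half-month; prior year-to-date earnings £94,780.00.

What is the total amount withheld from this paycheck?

Wage Tax: taxable = £3,280.00 − 1×£550.00 = £2,730.00
  £168.00 + 16.83% × (£2,730.00 − £2,400.00) = £168.00 + 16.83% × £330.00 = £223.54
Training Fund Levy: cap £97,560.00 − YTD £94,780.00 = £2,780.00 subject; 1.6% × £2,780.00 = £44.48
Pension Levy: 2.76% × £3,280.00 = £90.53
Total: £223.54 + £44.48 + £90.53 = £358.55

£358.55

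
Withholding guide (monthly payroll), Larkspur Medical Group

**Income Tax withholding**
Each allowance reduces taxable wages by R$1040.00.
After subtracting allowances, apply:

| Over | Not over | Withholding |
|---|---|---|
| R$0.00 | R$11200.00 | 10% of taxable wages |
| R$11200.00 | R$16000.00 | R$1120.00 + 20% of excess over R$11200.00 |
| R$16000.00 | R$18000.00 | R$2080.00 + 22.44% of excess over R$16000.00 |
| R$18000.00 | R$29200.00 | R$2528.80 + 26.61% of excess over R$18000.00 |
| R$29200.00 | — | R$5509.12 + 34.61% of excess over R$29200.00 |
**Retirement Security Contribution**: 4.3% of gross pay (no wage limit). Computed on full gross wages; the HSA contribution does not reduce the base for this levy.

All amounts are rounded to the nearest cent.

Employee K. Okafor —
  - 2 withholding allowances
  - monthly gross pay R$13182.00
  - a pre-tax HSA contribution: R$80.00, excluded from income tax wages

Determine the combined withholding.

Income Tax: taxable = R$13182.00 − R$80.00 − 2×R$1040.00 = R$11022.00
  10% × R$11022.00 = R$1102.20
Retirement Security Contribution: 4.3% × R$13182.00 = R$566.83
Total: R$1102.20 + R$566.83 = R$1669.03

R$1669.03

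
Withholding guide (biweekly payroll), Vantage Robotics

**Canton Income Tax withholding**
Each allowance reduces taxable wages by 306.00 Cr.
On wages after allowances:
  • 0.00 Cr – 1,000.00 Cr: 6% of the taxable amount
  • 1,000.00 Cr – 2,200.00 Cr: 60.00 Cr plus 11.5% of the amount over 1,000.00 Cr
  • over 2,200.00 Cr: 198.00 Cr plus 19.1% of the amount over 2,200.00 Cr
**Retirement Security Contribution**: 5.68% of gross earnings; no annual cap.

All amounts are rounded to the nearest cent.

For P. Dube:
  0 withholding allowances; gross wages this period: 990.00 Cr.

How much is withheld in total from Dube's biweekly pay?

115.63 Cr

Canton Income Tax: taxable = 990.00 Cr
  6% × 990.00 Cr = 59.40 Cr
Retirement Security Contribution: 5.68% × 990.00 Cr = 56.23 Cr
Total: 59.40 Cr + 56.23 Cr = 115.63 Cr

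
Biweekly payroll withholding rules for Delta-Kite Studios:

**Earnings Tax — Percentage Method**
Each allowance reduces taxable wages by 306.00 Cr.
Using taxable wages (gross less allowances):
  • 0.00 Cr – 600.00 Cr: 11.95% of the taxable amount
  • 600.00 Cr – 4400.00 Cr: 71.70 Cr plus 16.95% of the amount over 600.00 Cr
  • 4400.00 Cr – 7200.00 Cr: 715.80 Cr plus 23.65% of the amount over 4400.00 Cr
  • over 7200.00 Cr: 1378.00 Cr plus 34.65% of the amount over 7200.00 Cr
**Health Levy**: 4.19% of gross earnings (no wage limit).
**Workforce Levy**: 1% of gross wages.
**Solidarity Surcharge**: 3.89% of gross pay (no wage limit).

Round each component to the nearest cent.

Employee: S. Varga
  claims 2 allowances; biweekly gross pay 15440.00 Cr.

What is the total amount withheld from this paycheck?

5423.06 Cr

Earnings Tax: taxable = 15440.00 Cr − 2×306.00 Cr = 14828.00 Cr
  1378.00 Cr + 34.65% × (14828.00 Cr − 7200.00 Cr) = 1378.00 Cr + 34.65% × 7628.00 Cr = 4021.10 Cr
Health Levy: 4.19% × 15440.00 Cr = 646.94 Cr
Workforce Levy: 1% × 15440.00 Cr = 154.40 Cr
Solidarity Surcharge: 3.89% × 15440.00 Cr = 600.62 Cr
Total: 4021.10 Cr + 646.94 Cr + 154.40 Cr + 600.62 Cr = 5423.06 Cr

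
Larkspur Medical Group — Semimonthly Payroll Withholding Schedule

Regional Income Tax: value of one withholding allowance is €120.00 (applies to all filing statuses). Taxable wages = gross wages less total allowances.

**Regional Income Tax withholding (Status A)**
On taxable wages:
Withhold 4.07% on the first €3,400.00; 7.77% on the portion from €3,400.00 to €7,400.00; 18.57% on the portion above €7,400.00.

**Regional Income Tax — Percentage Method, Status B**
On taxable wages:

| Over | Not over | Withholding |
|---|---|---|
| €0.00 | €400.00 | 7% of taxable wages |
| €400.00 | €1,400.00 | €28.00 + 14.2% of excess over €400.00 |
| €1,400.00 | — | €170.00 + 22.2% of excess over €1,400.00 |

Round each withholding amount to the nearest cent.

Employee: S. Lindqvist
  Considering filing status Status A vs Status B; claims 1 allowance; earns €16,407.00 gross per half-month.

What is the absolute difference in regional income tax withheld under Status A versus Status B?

Regional Income Tax (Status A): taxable = €16,407.00 − 1×€120.00 = €16,287.00
  €449.18 + 18.57% × (€16,287.00 − €7,400.00) = €449.18 + 18.57% × €8,887.00 = €2,099.50
Regional Income Tax (Status B): taxable = €16,407.00 − 1×€120.00 = €16,287.00
  €170.00 + 22.2% × (€16,287.00 − €1,400.00) = €170.00 + 22.2% × €14,887.00 = €3,474.91
Difference: |€2,099.50 − €3,474.91| = €1,375.41 (higher under Status B)

€1,375.41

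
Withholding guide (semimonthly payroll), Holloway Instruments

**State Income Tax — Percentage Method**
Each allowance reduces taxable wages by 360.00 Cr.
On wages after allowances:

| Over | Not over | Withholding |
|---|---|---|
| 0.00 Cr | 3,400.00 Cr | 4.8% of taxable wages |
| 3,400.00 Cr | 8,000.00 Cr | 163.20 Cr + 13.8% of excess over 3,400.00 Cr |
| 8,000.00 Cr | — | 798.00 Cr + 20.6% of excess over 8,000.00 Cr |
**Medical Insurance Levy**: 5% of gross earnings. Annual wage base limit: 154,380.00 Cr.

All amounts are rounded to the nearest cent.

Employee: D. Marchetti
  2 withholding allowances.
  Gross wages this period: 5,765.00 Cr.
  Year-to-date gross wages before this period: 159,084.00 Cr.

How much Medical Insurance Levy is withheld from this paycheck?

Medical Insurance Levy: YTD 159,084.00 Cr ≥ cap 154,380.00 Cr → 0.00 Cr

0.00 Cr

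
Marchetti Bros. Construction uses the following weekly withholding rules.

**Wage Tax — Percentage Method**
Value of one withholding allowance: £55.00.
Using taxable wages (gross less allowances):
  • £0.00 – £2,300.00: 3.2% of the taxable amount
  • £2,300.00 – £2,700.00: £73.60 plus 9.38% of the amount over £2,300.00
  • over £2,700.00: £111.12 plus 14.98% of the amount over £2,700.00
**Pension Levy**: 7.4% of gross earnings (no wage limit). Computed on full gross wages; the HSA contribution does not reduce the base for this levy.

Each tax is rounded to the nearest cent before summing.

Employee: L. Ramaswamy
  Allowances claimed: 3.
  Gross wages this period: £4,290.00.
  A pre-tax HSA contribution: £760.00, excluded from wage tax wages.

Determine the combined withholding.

Wage Tax: taxable = £4,290.00 − £760.00 − 3×£55.00 = £3,365.00
  £111.12 + 14.98% × (£3,365.00 − £2,700.00) = £111.12 + 14.98% × £665.00 = £210.74
Pension Levy: 7.4% × £4,290.00 = £317.46
Total: £210.74 + £317.46 = £528.20

£528.20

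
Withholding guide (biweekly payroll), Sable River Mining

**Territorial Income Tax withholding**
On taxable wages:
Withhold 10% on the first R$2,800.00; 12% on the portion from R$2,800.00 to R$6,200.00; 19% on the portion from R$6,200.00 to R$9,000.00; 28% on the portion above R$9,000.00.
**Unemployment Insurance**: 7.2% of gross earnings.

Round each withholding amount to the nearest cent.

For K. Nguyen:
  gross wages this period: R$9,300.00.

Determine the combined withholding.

Territorial Income Tax: taxable = R$9,300.00
  R$1,220.00 + 28% × (R$9,300.00 − R$9,000.00) = R$1,220.00 + 28% × R$300.00 = R$1,304.00
Unemployment Insurance: 7.2% × R$9,300.00 = R$669.60
Total: R$1,304.00 + R$669.60 = R$1,973.60

R$1,973.60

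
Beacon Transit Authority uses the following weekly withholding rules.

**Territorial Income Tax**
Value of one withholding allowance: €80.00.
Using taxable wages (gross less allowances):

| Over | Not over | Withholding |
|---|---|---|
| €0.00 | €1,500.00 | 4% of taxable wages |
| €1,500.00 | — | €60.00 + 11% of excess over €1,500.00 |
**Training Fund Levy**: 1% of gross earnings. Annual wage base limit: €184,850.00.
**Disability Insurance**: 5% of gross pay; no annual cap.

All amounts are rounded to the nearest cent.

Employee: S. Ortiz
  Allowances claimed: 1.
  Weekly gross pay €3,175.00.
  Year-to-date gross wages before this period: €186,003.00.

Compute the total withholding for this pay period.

Territorial Income Tax: taxable = €3,175.00 − 1×€80.00 = €3,095.00
  €60.00 + 11% × (€3,095.00 − €1,500.00) = €60.00 + 11% × €1,595.00 = €235.45
Training Fund Levy: YTD €186,003.00 ≥ cap €184,850.00 → €0.00
Disability Insurance: 5% × €3,175.00 = €158.75
Total: €235.45 + €0.00 + €158.75 = €394.20

€394.20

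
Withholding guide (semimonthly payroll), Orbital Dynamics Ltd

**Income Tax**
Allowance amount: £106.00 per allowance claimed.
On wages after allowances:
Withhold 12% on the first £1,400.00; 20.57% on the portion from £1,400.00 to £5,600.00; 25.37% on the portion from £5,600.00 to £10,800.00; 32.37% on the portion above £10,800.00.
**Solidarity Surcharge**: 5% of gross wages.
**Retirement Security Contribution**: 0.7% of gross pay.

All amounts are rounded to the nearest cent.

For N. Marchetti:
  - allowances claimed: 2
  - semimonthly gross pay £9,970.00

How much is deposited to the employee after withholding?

£7,314.89

Income Tax: taxable = £9,970.00 − 2×£106.00 = £9,758.00
  £1,031.94 + 25.37% × (£9,758.00 − £5,600.00) = £1,031.94 + 25.37% × £4,158.00 = £2,086.82
Solidarity Surcharge: 5% × £9,970.00 = £498.50
Retirement Security Contribution: 0.7% × £9,970.00 = £69.79
Total withheld: £2,086.82 + £498.50 + £69.79 = £2,655.11
Net pay: £9,970.00 − £2,655.11 = £7,314.89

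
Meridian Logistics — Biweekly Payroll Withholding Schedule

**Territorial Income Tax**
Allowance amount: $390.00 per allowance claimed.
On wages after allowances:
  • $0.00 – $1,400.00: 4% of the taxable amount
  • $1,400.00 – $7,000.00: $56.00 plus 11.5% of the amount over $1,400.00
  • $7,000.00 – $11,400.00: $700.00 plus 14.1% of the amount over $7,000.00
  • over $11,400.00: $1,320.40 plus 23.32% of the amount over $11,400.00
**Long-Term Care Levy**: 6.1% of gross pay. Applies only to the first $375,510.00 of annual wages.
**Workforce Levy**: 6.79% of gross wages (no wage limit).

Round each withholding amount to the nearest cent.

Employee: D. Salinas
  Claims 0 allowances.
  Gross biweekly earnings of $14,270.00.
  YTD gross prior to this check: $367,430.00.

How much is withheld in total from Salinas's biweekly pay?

$3,451.49

Territorial Income Tax: taxable = $14,270.00
  $1,320.40 + 23.32% × ($14,270.00 − $11,400.00) = $1,320.40 + 23.32% × $2,870.00 = $1,989.68
Long-Term Care Levy: cap $375,510.00 − YTD $367,430.00 = $8,080.00 subject; 6.1% × $8,080.00 = $492.88
Workforce Levy: 6.79% × $14,270.00 = $968.93
Total: $1,989.68 + $492.88 + $968.93 = $3,451.49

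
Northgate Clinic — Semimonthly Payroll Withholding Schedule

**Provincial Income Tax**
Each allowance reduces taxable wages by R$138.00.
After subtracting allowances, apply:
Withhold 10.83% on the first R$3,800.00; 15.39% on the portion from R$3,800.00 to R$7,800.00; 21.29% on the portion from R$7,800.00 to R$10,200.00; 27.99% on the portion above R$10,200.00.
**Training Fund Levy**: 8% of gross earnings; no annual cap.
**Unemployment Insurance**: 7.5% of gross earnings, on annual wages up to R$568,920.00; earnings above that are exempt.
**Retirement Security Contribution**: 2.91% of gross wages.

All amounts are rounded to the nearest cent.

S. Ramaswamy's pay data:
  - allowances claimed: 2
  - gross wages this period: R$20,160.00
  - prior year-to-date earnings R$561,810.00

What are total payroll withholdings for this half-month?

Provincial Income Tax: taxable = R$20,160.00 − 2×R$138.00 = R$19,884.00
  R$1,538.10 + 27.99% × (R$19,884.00 − R$10,200.00) = R$1,538.10 + 27.99% × R$9,684.00 = R$4,248.65
Training Fund Levy: 8% × R$20,160.00 = R$1,612.80
Unemployment Insurance: cap R$568,920.00 − YTD R$561,810.00 = R$7,110.00 subject; 7.5% × R$7,110.00 = R$533.25
Retirement Security Contribution: 2.91% × R$20,160.00 = R$586.66
Total: R$4,248.65 + R$1,612.80 + R$533.25 + R$586.66 = R$6,981.36

R$6,981.36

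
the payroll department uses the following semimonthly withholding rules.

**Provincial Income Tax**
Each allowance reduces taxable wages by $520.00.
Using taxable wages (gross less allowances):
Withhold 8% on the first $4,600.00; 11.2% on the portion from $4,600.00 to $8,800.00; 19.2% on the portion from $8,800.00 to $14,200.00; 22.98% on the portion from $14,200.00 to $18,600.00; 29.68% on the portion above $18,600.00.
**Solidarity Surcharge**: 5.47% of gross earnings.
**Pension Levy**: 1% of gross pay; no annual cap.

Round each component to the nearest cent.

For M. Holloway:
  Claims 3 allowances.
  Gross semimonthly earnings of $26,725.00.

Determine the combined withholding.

$6,563.92

Provincial Income Tax: taxable = $26,725.00 − 3×$520.00 = $25,165.00
  $2,886.32 + 29.68% × ($25,165.00 − $18,600.00) = $2,886.32 + 29.68% × $6,565.00 = $4,834.81
Solidarity Surcharge: 5.47% × $26,725.00 = $1,461.86
Pension Levy: 1% × $26,725.00 = $267.25
Total: $4,834.81 + $1,461.86 + $267.25 = $6,563.92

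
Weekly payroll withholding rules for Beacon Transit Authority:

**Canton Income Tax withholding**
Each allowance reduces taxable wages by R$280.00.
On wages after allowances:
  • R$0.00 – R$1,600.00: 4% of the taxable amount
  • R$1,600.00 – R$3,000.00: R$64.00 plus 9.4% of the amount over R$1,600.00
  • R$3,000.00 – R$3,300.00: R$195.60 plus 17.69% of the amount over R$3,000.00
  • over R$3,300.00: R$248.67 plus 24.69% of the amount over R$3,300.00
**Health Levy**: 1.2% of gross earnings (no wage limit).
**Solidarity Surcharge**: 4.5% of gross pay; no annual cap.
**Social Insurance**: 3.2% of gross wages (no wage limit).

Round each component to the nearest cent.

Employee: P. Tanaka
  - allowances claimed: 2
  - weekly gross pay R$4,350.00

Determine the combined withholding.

R$756.80

Canton Income Tax: taxable = R$4,350.00 − 2×R$280.00 = R$3,790.00
  R$248.67 + 24.69% × (R$3,790.00 − R$3,300.00) = R$248.67 + 24.69% × R$490.00 = R$369.65
Health Levy: 1.2% × R$4,350.00 = R$52.20
Solidarity Surcharge: 4.5% × R$4,350.00 = R$195.75
Social Insurance: 3.2% × R$4,350.00 = R$139.20
Total: R$369.65 + R$52.20 + R$195.75 + R$139.20 = R$756.80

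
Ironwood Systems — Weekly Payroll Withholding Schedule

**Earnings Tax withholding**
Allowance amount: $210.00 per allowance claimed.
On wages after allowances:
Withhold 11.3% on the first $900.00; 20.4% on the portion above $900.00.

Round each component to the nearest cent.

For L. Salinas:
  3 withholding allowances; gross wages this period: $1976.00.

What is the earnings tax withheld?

Earnings Tax: taxable = $1976.00 − 3×$210.00 = $1346.00
  $101.70 + 20.4% × ($1346.00 − $900.00) = $101.70 + 20.4% × $446.00 = $192.68

$192.68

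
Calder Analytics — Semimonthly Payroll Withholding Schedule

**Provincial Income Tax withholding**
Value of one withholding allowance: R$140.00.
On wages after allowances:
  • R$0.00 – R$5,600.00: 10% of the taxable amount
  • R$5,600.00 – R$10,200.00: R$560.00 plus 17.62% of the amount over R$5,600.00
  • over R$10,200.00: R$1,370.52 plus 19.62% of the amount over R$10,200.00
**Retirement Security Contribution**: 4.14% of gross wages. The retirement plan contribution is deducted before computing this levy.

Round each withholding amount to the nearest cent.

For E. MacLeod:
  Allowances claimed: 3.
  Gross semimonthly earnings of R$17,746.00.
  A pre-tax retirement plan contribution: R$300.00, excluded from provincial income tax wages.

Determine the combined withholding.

R$3,432.04

Provincial Income Tax: taxable = R$17,746.00 − R$300.00 − 3×R$140.00 = R$17,026.00
  R$1,370.52 + 19.62% × (R$17,026.00 − R$10,200.00) = R$1,370.52 + 19.62% × R$6,826.00 = R$2,709.78
Retirement Security Contribution: 4.14% × R$17,446.00 = R$722.26
Total: R$2,709.78 + R$722.26 = R$3,432.04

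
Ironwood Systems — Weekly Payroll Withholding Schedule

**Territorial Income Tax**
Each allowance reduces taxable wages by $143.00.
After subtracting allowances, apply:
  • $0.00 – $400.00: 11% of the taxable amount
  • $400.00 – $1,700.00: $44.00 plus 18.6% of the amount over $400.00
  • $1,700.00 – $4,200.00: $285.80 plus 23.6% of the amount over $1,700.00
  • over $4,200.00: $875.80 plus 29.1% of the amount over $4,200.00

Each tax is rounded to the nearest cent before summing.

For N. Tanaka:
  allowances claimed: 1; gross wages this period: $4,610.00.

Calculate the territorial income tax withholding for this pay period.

$953.50

Territorial Income Tax: taxable = $4,610.00 − 1×$143.00 = $4,467.00
  $875.80 + 29.1% × ($4,467.00 − $4,200.00) = $875.80 + 29.1% × $267.00 = $953.50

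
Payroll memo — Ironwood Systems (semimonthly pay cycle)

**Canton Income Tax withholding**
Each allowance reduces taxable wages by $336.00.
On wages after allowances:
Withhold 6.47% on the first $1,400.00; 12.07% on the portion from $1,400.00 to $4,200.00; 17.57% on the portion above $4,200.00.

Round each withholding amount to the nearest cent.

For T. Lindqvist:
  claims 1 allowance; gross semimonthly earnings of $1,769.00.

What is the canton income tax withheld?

$94.56

Canton Income Tax: taxable = $1,769.00 − 1×$336.00 = $1,433.00
  $90.58 + 12.07% × ($1,433.00 − $1,400.00) = $90.58 + 12.07% × $33.00 = $94.56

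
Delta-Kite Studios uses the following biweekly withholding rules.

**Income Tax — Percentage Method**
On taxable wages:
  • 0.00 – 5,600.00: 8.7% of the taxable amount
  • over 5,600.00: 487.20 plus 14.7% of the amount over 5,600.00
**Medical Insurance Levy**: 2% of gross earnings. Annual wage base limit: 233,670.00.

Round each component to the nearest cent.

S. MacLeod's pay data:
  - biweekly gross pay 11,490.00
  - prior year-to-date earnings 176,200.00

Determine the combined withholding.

1,582.83

Income Tax: taxable = 11,490.00
  487.20 + 14.7% × (11,490.00 − 5,600.00) = 487.20 + 14.7% × 5,890.00 = 1,353.03
Medical Insurance Levy: 2% × 11,490.00 = 229.80
Total: 1,353.03 + 229.80 = 1,582.83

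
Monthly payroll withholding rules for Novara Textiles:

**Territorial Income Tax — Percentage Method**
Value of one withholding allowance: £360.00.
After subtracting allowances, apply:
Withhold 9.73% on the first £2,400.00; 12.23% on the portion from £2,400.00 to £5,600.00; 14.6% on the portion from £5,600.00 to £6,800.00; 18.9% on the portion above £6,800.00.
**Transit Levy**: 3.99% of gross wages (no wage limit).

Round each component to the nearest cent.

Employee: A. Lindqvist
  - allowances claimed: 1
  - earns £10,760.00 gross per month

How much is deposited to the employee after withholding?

£8,850.20

Territorial Income Tax: taxable = £10,760.00 − 1×£360.00 = £10,400.00
  £800.08 + 18.9% × (£10,400.00 − £6,800.00) = £800.08 + 18.9% × £3,600.00 = £1,480.48
Transit Levy: 3.99% × £10,760.00 = £429.32
Total withheld: £1,480.48 + £429.32 = £1,909.80
Net pay: £10,760.00 − £1,909.80 = £8,850.20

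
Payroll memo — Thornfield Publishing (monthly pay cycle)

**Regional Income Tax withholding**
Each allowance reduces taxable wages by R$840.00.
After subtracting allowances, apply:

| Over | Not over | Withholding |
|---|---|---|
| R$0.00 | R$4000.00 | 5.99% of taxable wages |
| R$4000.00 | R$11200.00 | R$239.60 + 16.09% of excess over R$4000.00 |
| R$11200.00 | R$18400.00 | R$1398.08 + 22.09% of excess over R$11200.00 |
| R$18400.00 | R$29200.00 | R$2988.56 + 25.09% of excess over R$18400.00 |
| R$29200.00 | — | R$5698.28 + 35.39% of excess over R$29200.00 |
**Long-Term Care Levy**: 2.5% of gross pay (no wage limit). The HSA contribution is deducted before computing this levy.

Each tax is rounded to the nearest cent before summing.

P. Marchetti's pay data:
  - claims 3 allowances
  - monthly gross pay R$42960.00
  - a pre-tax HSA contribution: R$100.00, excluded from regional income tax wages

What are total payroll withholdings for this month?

R$10712.23

Regional Income Tax: taxable = R$42960.00 − R$100.00 − 3×R$840.00 = R$40340.00
  R$5698.28 + 35.39% × (R$40340.00 − R$29200.00) = R$5698.28 + 35.39% × R$11140.00 = R$9640.73
Long-Term Care Levy: 2.5% × R$42860.00 = R$1071.50
Total: R$9640.73 + R$1071.50 = R$10712.23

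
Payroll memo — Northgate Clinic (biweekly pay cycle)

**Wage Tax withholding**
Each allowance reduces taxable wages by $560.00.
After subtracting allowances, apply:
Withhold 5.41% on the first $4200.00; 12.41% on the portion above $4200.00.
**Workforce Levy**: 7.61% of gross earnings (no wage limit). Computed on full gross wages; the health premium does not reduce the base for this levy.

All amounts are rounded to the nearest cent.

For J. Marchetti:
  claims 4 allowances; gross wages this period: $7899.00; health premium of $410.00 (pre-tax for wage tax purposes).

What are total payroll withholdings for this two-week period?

$958.51

Wage Tax: taxable = $7899.00 − $410.00 − 4×$560.00 = $5249.00
  $227.22 + 12.41% × ($5249.00 − $4200.00) = $227.22 + 12.41% × $1049.00 = $357.40
Workforce Levy: 7.61% × $7899.00 = $601.11
Total: $357.40 + $601.11 = $958.51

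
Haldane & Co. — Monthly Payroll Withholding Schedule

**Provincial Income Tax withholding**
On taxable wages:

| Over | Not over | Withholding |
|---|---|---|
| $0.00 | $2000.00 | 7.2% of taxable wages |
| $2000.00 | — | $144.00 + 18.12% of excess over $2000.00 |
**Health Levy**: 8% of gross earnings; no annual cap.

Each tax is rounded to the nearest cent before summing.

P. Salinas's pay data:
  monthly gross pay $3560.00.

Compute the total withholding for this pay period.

$711.47

Provincial Income Tax: taxable = $3560.00
  $144.00 + 18.12% × ($3560.00 − $2000.00) = $144.00 + 18.12% × $1560.00 = $426.67
Health Levy: 8% × $3560.00 = $284.80
Total: $426.67 + $284.80 = $711.47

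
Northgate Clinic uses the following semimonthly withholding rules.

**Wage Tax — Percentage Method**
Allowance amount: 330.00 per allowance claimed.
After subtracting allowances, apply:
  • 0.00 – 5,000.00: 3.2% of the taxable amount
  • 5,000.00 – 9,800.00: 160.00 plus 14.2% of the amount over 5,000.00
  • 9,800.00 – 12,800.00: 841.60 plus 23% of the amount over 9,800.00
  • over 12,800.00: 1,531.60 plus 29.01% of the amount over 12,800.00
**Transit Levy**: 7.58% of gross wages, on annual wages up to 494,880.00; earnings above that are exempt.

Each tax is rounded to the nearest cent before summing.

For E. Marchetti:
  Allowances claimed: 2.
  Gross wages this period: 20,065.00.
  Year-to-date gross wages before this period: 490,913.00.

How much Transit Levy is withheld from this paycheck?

300.70

Transit Levy: cap 494,880.00 − YTD 490,913.00 = 3,967.00 subject; 7.58% × 3,967.00 = 300.70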